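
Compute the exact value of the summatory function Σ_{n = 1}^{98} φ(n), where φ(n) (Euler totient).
Σ_{n ≤ 98} φ(n) = 2944

Compute φ(n) for each 1 ≤ n ≤ 98: φ(1) = 1, φ(2) = 1, φ(3) = 2, φ(4) = 2, φ(5) = 4, φ(6) = 2, φ(7) = 6, φ(8) = 4, φ(9) = 6, φ(10) = 4, φ(11) = 10, φ(12) = 4, φ(13) = 12, φ(14) = 6, φ(15) = 8, φ(16) = 8, φ(17) = 16, φ(18) = 6, φ(19) = 18, φ(20) = 8, φ(21) = 12, φ(22) = 10, φ(23) = 22, φ(24) = 8, φ(25) = 20, φ(26) = 12, φ(27) = 18, φ(28) = 12, φ(29) = 28, φ(30) = 8, φ(31) = 30, φ(32) = 16, φ(33) = 20, φ(34) = 16, φ(35) = 24, φ(36) = 12, φ(37) = 36, φ(38) = 18, φ(39) = 24, φ(40) = 16, φ(41) = 40, φ(42) = 12, φ(43) = 42, φ(44) = 20, φ(45) = 24, φ(46) = 22, φ(47) = 46, φ(48) = 16, φ(49) = 42, φ(50) = 20, φ(51) = 32, φ(52) = 24, φ(53) = 52, φ(54) = 18, φ(55) = 40, φ(56) = 24, φ(57) = 36, φ(58) = 28, φ(59) = 58, φ(60) = 16, φ(61) = 60, φ(62) = 30, φ(63) = 36, φ(64) = 32, φ(65) = 48, φ(66) = 20, φ(67) = 66, φ(68) = 32, φ(69) = 44, φ(70) = 24, φ(71) = 70, φ(72) = 24, φ(73) = 72, φ(74) = 36, φ(75) = 40, φ(76) = 36, φ(77) = 60, φ(78) = 24, φ(79) = 78, φ(80) = 32, φ(81) = 54, φ(82) = 40, φ(83) = 82, φ(84) = 24, φ(85) = 64, φ(86) = 42, φ(87) = 56, φ(88) = 40, φ(89) = 88, φ(90) = 24, φ(91) = 72, φ(92) = 44, φ(93) = 60, φ(94) = 46, φ(95) = 72, φ(96) = 32, φ(97) = 96, φ(98) = 42. Summing all 98 values: 2944. (Average order: Σ_{n ≤ x} φ(n) ~ (3/π²) x². For x = 98, (3/π²)·98² ≈ 2919.27.)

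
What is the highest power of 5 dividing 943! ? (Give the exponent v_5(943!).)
v_5(943!) = 233

Legendre's formula: v_p(n!) = Σ_{k ≥ 1} ⌊n / p^k⌋. For p = 5, n = 943, the terms are:
  ⌊943/5^1⌋ = ⌊943/5⌋ = 188
  ⌊943/5^2⌋ = ⌊943/25⌋ = 37
  ⌊943/5^3⌋ = ⌊943/125⌋ = 7
  ⌊943/5^4⌋ = ⌊943/625⌋ = 1
(the next term ⌊943/5^5⌋ = 0, terminating the sum). Summing: v_5(943!) = 188 + 37 + 7 + 1 = 233.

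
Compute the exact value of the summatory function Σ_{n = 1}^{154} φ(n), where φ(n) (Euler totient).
Σ_{n ≤ 154} φ(n) = 7236

Compute φ(n) for each 1 ≤ n ≤ 154: φ(1) = 1, φ(2) = 1, φ(3) = 2, φ(4) = 2, φ(5) = 4, φ(6) = 2, φ(7) = 6, φ(8) = 4, φ(9) = 6, φ(10) = 4, φ(11) = 10, φ(12) = 4, φ(13) = 12, φ(14) = 6, φ(15) = 8, φ(16) = 8, φ(17) = 16, φ(18) = 6, φ(19) = 18, φ(20) = 8, φ(21) = 12, φ(22) = 10, φ(23) = 22, φ(24) = 8, φ(25) = 20, φ(26) = 12, φ(27) = 18, φ(28) = 12, φ(29) = 28, φ(30) = 8, φ(31) = 30, φ(32) = 16, φ(33) = 20, φ(34) = 16, φ(35) = 24, φ(36) = 12, φ(37) = 36, φ(38) = 18, φ(39) = 24, φ(40) = 16, φ(41) = 40, φ(42) = 12, φ(43) = 42, φ(44) = 20, φ(45) = 24, φ(46) = 22, φ(47) = 46, φ(48) = 16, φ(49) = 42, φ(50) = 20, φ(51) = 32, φ(52) = 24, φ(53) = 52, φ(54) = 18, φ(55) = 40, φ(56) = 24, φ(57) = 36, φ(58) = 28, φ(59) = 58, φ(60) = 16, φ(61) = 60, φ(62) = 30, φ(63) = 36, φ(64) = 32, φ(65) = 48, φ(66) = 20, φ(67) = 66, φ(68) = 32, φ(69) = 44, φ(70) = 24, φ(71) = 70, φ(72) = 24, φ(73) = 72, φ(74) = 36, φ(75) = 40, φ(76) = 36, φ(77) = 60, φ(78) = 24, φ(79) = 78, φ(80) = 32, φ(81) = 54, φ(82) = 40, φ(83) = 82, φ(84) = 24, φ(85) = 64, φ(86) = 42, φ(87) = 56, φ(88) = 40, φ(89) = 88, φ(90) = 24, φ(91) = 72, φ(92) = 44, φ(93) = 60, φ(94) = 46, φ(95) = 72, φ(96) = 32, φ(97) = 96, φ(98) = 42, φ(99) = 60, φ(100) = 40, φ(101) = 100, φ(102) = 32, φ(103) = 102, φ(104) = 48, φ(105) = 48, φ(106) = 52, φ(107) = 106, φ(108) = 36, φ(109) = 108, φ(110) = 40, φ(111) = 72, φ(112) = 48, φ(113) = 112, φ(114) = 36, φ(115) = 88, φ(116) = 56, φ(117) = 72, φ(118) = 58, φ(119) = 96, φ(120) = 32, φ(121) = 110, φ(122) = 60, φ(123) = 80, φ(124) = 60, φ(125) = 100, φ(126) = 36, φ(127) = 126, φ(128) = 64, φ(129) = 84, φ(130) = 48, φ(131) = 130, φ(132) = 40, φ(133) = 108, φ(134) = 66, φ(135) = 72, φ(136) = 64, φ(137) = 136, φ(138) = 44, φ(139) = 138, φ(140) = 48, φ(141) = 92, φ(142) = 70, φ(143) = 120, φ(144) = 48, φ(145) = 112, φ(146) = 72, φ(147) = 84, φ(148) = 72, φ(149) = 148, φ(150) = 40, φ(151) = 150, φ(152) = 72, φ(153) = 96, φ(154) = 60. Summing all 154 values: 7236. (Average order: Σ_{n ≤ x} φ(n) ~ (3/π²) x². For x = 154, (3/π²)·154² ≈ 7208.80.)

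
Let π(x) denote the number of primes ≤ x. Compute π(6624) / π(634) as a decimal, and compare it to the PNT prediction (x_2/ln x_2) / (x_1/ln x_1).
π(6624)/π(634) = 855/115 ≈ 7.4348;  PNT prediction ≈ 7.6617.

π(634) = 115 and π(6624) = 855, so π(6624)/π(634) ≈ 7.4348. The PNT-predicted ratio is (6624/ln(6624)) / (634/ln(634)) ≈ 7.6617. The two agree to within a few percent, as expected.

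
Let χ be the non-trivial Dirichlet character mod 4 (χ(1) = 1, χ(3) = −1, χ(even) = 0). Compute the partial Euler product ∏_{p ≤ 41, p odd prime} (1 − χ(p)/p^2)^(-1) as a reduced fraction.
∏ = 229680782632694823859/250495395975659520000

The odd primes p ≤ 41 are [3, 5, 7, 11, 13, 17, 19, 23, 29, 31, 37, 41]. For each, χ(p) = 1 if p ≡ 1 mod 4, χ(p) = −1 if p ≡ 3 mod 4. Taking (1 − χ(p)/p^2)^(-1) = p^2/(p^2 − χ(p)): (1 − (-1)/3^2)^(-1) · (1 − (1)/5^2)^(-1) · (1 − (-1)/7^2)^(-1) · (1 − (-1)/11^2)^(-1) · (1 − (1)/13^2)^(-1) · (1 − (1)/17^2)^(-1) · (1 − (-1)/19^2)^(-1) · (1 − (-1)/23^2)^(-1) · (1 − (1)/29^2)^(-1) · (1 − (-1)/31^2)^(-1) · (1 − (1)/37^2)^(-1) · (1 − (1)/41^2)^(-1) = 229680782632694823859/250495395975659520000.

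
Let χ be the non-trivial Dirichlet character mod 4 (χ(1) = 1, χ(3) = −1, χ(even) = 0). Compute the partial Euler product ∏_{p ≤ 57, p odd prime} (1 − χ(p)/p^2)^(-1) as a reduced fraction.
∏ = 6080498115610191266973991/6635764829241999360000000

The odd primes p ≤ 57 are [3, 5, 7, 11, 13, 17, 19, 23, 29, 31, 37, 41, 43, 47, 53]. For each, χ(p) = 1 if p ≡ 1 mod 4, χ(p) = −1 if p ≡ 3 mod 4. Taking (1 − χ(p)/p^2)^(-1) = p^2/(p^2 − χ(p)): (1 − (-1)/3^2)^(-1) · (1 − (1)/5^2)^(-1) · (1 − (-1)/7^2)^(-1) · (1 − (-1)/11^2)^(-1) · (1 − (1)/13^2)^(-1) · (1 − (1)/17^2)^(-1) · (1 − (-1)/19^2)^(-1) · (1 − (-1)/23^2)^(-1) · (1 − (1)/29^2)^(-1) · (1 − (-1)/31^2)^(-1) · (1 − (1)/37^2)^(-1) · (1 − (1)/41^2)^(-1) · (1 − (-1)/43^2)^(-1) · (1 − (-1)/47^2)^(-1) · (1 − (1)/53^2)^(-1) = 6080498115610191266973991/6635764829241999360000000.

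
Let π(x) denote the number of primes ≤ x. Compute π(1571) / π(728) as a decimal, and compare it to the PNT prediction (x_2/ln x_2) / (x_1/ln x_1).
π(1571)/π(728) = 248/129 ≈ 1.9225;  PNT prediction ≈ 1.9324.

π(728) = 129 and π(1571) = 248, so π(1571)/π(728) ≈ 1.9225. The PNT-predicted ratio is (1571/ln(1571)) / (728/ln(728)) ≈ 1.9324. The two agree to within a few percent, as expected.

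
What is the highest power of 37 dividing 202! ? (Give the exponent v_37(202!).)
v_37(202!) = 5

Legendre's formula: v_p(n!) = Σ_{k ≥ 1} ⌊n / p^k⌋. For p = 37, n = 202, the terms are:
  ⌊202/37^1⌋ = ⌊202/37⌋ = 5
(the next term ⌊202/37^2⌋ = 0, terminating the sum). Summing: v_37(202!) = 5 = 5.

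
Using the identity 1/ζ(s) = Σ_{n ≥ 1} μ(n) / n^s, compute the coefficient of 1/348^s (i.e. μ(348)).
μ(348) = 0

Factor n = 348 = 2^2 · 3 · 29. μ(n) = 0 if any exponent ≥ 2 (not squarefree); otherwise μ(n) = (−1)^{ω(n)} where ω(n) is the number of distinct prime factors. Applying: μ(348) = 0.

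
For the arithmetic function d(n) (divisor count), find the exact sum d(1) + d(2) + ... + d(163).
Σ_{n ≤ 163} d(n) = 858

Compute d(n) for each 1 ≤ n ≤ 163: d(1) = 1, d(2) = 2, d(3) = 2, d(4) = 3, d(5) = 2, d(6) = 4, d(7) = 2, d(8) = 4, d(9) = 3, d(10) = 4, d(11) = 2, d(12) = 6, d(13) = 2, d(14) = 4, d(15) = 4, d(16) = 5, d(17) = 2, d(18) = 6, d(19) = 2, d(20) = 6, d(21) = 4, d(22) = 4, d(23) = 2, d(24) = 8, d(25) = 3, d(26) = 4, d(27) = 4, d(28) = 6, d(29) = 2, d(30) = 8, d(31) = 2, d(32) = 6, d(33) = 4, d(34) = 4, d(35) = 4, d(36) = 9, d(37) = 2, d(38) = 4, d(39) = 4, d(40) = 8, d(41) = 2, d(42) = 8, d(43) = 2, d(44) = 6, d(45) = 6, d(46) = 4, d(47) = 2, d(48) = 10, d(49) = 3, d(50) = 6, d(51) = 4, d(52) = 6, d(53) = 2, d(54) = 8, d(55) = 4, d(56) = 8, d(57) = 4, d(58) = 4, d(59) = 2, d(60) = 12, d(61) = 2, d(62) = 4, d(63) = 6, d(64) = 7, d(65) = 4, d(66) = 8, d(67) = 2, d(68) = 6, d(69) = 4, d(70) = 8, d(71) = 2, d(72) = 12, d(73) = 2, d(74) = 4, d(75) = 6, d(76) = 6, d(77) = 4, d(78) = 8, d(79) = 2, d(80) = 10, d(81) = 5, d(82) = 4, d(83) = 2, d(84) = 12, d(85) = 4, d(86) = 4, d(87) = 4, d(88) = 8, d(89) = 2, d(90) = 12, d(91) = 4, d(92) = 6, d(93) = 4, d(94) = 4, d(95) = 4, d(96) = 12, d(97) = 2, d(98) = 6, d(99) = 6, d(100) = 9, d(101) = 2, d(102) = 8, d(103) = 2, d(104) = 8, d(105) = 8, d(106) = 4, d(107) = 2, d(108) = 12, d(109) = 2, d(110) = 8, d(111) = 4, d(112) = 10, d(113) = 2, d(114) = 8, d(115) = 4, d(116) = 6, d(117) = 6, d(118) = 4, d(119) = 4, d(120) = 16, d(121) = 3, d(122) = 4, d(123) = 4, d(124) = 6, d(125) = 4, d(126) = 12, d(127) = 2, d(128) = 8, d(129) = 4, d(130) = 8, d(131) = 2, d(132) = 12, d(133) = 4, d(134) = 4, d(135) = 8, d(136) = 8, d(137) = 2, d(138) = 8, d(139) = 2, d(140) = 12, d(141) = 4, d(142) = 4, d(143) = 4, d(144) = 15, d(145) = 4, d(146) = 4, d(147) = 6, d(148) = 6, d(149) = 2, d(150) = 12, d(151) = 2, d(152) = 8, d(153) = 6, d(154) = 8, d(155) = 4, d(156) = 12, d(157) = 2, d(158) = 4, d(159) = 4, d(160) = 12, d(161) = 4, d(162) = 10, d(163) = 2. Summing all 163 values: 858. (Dirichlet's divisor formula: Σ_{n ≤ x} d(n) = x ln(x) + (2γ − 1) x + O(√x). For x = 163, the asymptotic estimate is ≈ 855.45.)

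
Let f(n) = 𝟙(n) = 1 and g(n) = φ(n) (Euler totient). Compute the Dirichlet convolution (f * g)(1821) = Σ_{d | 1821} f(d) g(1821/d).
(𝟙 * φ)(1821) = 1821

Divisors of 1821: [1, 3, 607, 1821]. For each d | 1821:
  d = 1: 𝟙(1) · φ(1821/1) = 1 · 1212 = 1212
  d = 3: 𝟙(3) · φ(1821/3) = 1 · 606 = 606
  d = 607: 𝟙(607) · φ(1821/607) = 1 · 2 = 2
  d = 1821: 𝟙(1821) · φ(1821/1821) = 1 · 1 = 1
Summing: (𝟙 * φ)(1821) = 1212 + 606 + 2 + 1 = 1821.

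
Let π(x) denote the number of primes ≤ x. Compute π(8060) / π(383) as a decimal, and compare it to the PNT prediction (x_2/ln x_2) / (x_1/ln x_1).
π(8060)/π(383) = 1013/76 ≈ 13.3289;  PNT prediction ≈ 13.9163.

π(383) = 76 and π(8060) = 1013, so π(8060)/π(383) ≈ 13.3289. The PNT-predicted ratio is (8060/ln(8060)) / (383/ln(383)) ≈ 13.9163. The two agree to within a few percent, as expected.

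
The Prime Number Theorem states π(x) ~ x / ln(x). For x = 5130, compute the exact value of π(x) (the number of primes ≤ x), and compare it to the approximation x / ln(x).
π(5130) = 685;  x/ln(x) ≈ 600.50;  relative error ≈ 12.34%.

Directly count primes up to 5130: π(5130) = 685. The PNT approximation gives 5130/ln(5130) ≈ 5130/8.54286 ≈ 600.50. Relative error (π(x) − x/ln(x)) / π(x) ≈ 12.34%; the approximation is known to undercount slightly (Li(x) is a better estimate).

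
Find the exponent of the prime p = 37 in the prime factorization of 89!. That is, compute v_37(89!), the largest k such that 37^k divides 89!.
v_37(89!) = 2

Legendre's formula: v_p(n!) = Σ_{k ≥ 1} ⌊n / p^k⌋. For p = 37, n = 89, the terms are:
  ⌊89/37^1⌋ = ⌊89/37⌋ = 2
(the next term ⌊89/37^2⌋ = 0, terminating the sum). Summing: v_37(89!) = 2 = 2.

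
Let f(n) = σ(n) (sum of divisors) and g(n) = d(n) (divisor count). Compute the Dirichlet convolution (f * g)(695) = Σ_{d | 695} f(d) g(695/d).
(σ * d)(695) = 1136

Divisors of 695: [1, 5, 139, 695]. For each d | 695:
  d = 1: σ(1) · d(695/1) = 1 · 4 = 4
  d = 5: σ(5) · d(695/5) = 6 · 2 = 12
  d = 139: σ(139) · d(695/139) = 140 · 2 = 280
  d = 695: σ(695) · d(695/695) = 840 · 1 = 840
Summing: (σ * d)(695) = 4 + 12 + 280 + 840 = 1136.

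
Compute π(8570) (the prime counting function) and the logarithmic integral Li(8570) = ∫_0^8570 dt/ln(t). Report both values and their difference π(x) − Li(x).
π(8570) = 1067;  Li(8570) ≈ 1089.60;  π(x) − Li(x) ≈ -22.60.

Direct count of primes ≤ 8570 gives π(8570) = 1067. Numerical evaluation of the logarithmic integral gives Li(8570) ≈ 1089.60. The difference π(x) − Li(x) ≈ -22.60 is typically negative for small/moderate x (Li(x) overestimates), though Littlewood's theorem shows this sign changes infinitely often.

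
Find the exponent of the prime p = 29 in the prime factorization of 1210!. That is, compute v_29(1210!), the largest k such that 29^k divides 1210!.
v_29(1210!) = 42

Legendre's formula: v_p(n!) = Σ_{k ≥ 1} ⌊n / p^k⌋. For p = 29, n = 1210, the terms are:
  ⌊1210/29^1⌋ = ⌊1210/29⌋ = 41
  ⌊1210/29^2⌋ = ⌊1210/841⌋ = 1
(the next term ⌊1210/29^3⌋ = 0, terminating the sum). Summing: v_29(1210!) = 41 + 1 = 42.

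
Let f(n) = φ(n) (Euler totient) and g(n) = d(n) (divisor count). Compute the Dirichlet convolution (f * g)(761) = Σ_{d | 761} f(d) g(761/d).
(φ * d)(761) = 762

Divisors of 761: [1, 761]. For each d | 761:
  d = 1: φ(1) · d(761/1) = 1 · 2 = 2
  d = 761: φ(761) · d(761/761) = 760 · 1 = 760
Summing: (φ * d)(761) = 2 + 760 = 762.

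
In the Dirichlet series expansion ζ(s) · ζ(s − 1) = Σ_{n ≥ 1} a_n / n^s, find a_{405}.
σ(405) = 726

In the product (Σ m^0/m^s)(Σ k / k^s) = Σ (Σ_{d | n} d) / n^s, the coefficient of 1/n^s is σ(n) = Σ_{d | n} d. For n = 405, divisors are [1, 3, 5, 9, 15, 27, 45, 81, 135, 405]; summing: σ(405) = 726.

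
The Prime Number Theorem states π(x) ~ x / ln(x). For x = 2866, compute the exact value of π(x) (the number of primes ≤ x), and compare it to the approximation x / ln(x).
π(2866) = 416;  x/ln(x) ≈ 360.02;  relative error ≈ 13.46%.

Directly count primes up to 2866: π(2866) = 416. The PNT approximation gives 2866/ln(2866) ≈ 2866/7.96067 ≈ 360.02. Relative error (π(x) − x/ln(x)) / π(x) ≈ 13.46%; the approximation is known to undercount slightly (Li(x) is a better estimate).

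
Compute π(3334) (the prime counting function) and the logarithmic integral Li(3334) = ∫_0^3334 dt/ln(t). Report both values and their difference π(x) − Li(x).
π(3334) = 470;  Li(3334) ≈ 484.20;  π(x) − Li(x) ≈ -14.20.

Direct count of primes ≤ 3334 gives π(3334) = 470. Numerical evaluation of the logarithmic integral gives Li(3334) ≈ 484.20. The difference π(x) − Li(x) ≈ -14.20 is typically negative for small/moderate x (Li(x) overestimates), though Littlewood's theorem shows this sign changes infinitely often.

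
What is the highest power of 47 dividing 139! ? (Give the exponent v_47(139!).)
v_47(139!) = 2

Legendre's formula: v_p(n!) = Σ_{k ≥ 1} ⌊n / p^k⌋. For p = 47, n = 139, the terms are:
  ⌊139/47^1⌋ = ⌊139/47⌋ = 2
(the next term ⌊139/47^2⌋ = 0, terminating the sum). Summing: v_47(139!) = 2 = 2.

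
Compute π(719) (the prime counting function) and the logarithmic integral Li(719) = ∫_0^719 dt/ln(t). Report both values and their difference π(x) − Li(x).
π(719) = 128;  Li(719) ≈ 135.98;  π(x) − Li(x) ≈ -7.98.

Direct count of primes ≤ 719 gives π(719) = 128. Numerical evaluation of the logarithmic integral gives Li(719) ≈ 135.98. The difference π(x) − Li(x) ≈ -7.98 is typically negative for small/moderate x (Li(x) overestimates), though Littlewood's theorem shows this sign changes infinitely often.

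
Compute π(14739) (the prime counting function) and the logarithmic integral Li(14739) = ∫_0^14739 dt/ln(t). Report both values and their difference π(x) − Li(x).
π(14739) = 1725;  Li(14739) ≈ 1749.46;  π(x) − Li(x) ≈ -24.46.

Direct count of primes ≤ 14739 gives π(14739) = 1725. Numerical evaluation of the logarithmic integral gives Li(14739) ≈ 1749.46. The difference π(x) − Li(x) ≈ -24.46 is typically negative for small/moderate x (Li(x) overestimates), though Littlewood's theorem shows this sign changes infinitely often.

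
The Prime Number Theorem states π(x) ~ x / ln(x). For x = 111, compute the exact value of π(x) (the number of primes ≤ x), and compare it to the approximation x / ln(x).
π(111) = 29;  x/ln(x) ≈ 23.57;  relative error ≈ 18.73%.

Directly count primes up to 111: π(111) = 29. The PNT approximation gives 111/ln(111) ≈ 111/4.70953 ≈ 23.57. Relative error (π(x) − x/ln(x)) / π(x) ≈ 18.73%; the approximation is known to undercount slightly (Li(x) is a better estimate).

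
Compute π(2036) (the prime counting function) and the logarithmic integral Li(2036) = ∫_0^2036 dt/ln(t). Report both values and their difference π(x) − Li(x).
π(2036) = 308;  Li(2036) ≈ 319.54;  π(x) − Li(x) ≈ -11.54.

Direct count of primes ≤ 2036 gives π(2036) = 308. Numerical evaluation of the logarithmic integral gives Li(2036) ≈ 319.54. The difference π(x) − Li(x) ≈ -11.54 is typically negative for small/moderate x (Li(x) overestimates), though Littlewood's theorem shows this sign changes infinitely often.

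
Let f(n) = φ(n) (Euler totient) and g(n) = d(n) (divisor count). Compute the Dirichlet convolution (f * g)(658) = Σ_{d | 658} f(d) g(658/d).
(φ * d)(658) = 1152

Divisors of 658: [1, 2, 7, 14, 47, 94, 329, 658]. For each d | 658:
  d = 1: φ(1) · d(658/1) = 1 · 8 = 8
  d = 2: φ(2) · d(658/2) = 1 · 4 = 4
  d = 7: φ(7) · d(658/7) = 6 · 4 = 24
  d = 14: φ(14) · d(658/14) = 6 · 2 = 12
  d = 47: φ(47) · d(658/47) = 46 · 4 = 184
  d = 94: φ(94) · d(658/94) = 46 · 2 = 92
  d = 329: φ(329) · d(658/329) = 276 · 2 = 552
  d = 658: φ(658) · d(658/658) = 276 · 1 = 276
Summing: (φ * d)(658) = 8 + 4 + 24 + 12 + 184 + 92 + 552 + 276 = 1152.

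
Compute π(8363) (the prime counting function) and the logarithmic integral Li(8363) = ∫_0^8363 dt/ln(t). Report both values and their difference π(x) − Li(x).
π(8363) = 1047;  Li(8363) ≈ 1066.71;  π(x) − Li(x) ≈ -19.71.

Direct count of primes ≤ 8363 gives π(8363) = 1047. Numerical evaluation of the logarithmic integral gives Li(8363) ≈ 1066.71. The difference π(x) − Li(x) ≈ -19.71 is typically negative for small/moderate x (Li(x) overestimates), though Littlewood's theorem shows this sign changes infinitely often.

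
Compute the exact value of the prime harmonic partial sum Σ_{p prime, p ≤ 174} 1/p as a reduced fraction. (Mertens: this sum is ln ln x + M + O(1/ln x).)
Σ 1/p = 319420215161551700804173656907103406301944826032199624513259054823197/166589903787325219380851695350896256250980509594874862046961683989710

π(174) = 40, so the primes ≤ 174 are [2, 3, 5, 7, 11, 13, 17, 19, 23, 29, 31, 37, 41, 43, 47, 53, 59, 61, 67, 71, 73, 79, 83, 89, 97, 101, 103, 107, 109, 113, 127, 131, 137, 139, 149, 151, 157, 163, 167, 173]. Summing 1/p over these primes: 319420215161551700804173656907103406301944826032199624513259054823197/166589903787325219380851695350896256250980509594874862046961683989710 ≈ 1.9174. Mertens estimate ln ln(174) + 0.2615 ≈ 1.9023.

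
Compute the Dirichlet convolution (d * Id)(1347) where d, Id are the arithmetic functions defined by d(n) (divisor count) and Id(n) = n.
(d * Id)(1347) = 2255

Divisors of 1347: [1, 3, 449, 1347]. For each d | 1347:
  d = 1: d(1) · Id(1347/1) = 1 · 1347 = 1347
  d = 3: d(3) · Id(1347/3) = 2 · 449 = 898
  d = 449: d(449) · Id(1347/449) = 2 · 3 = 6
  d = 1347: d(1347) · Id(1347/1347) = 4 · 1 = 4
Summing: (d * Id)(1347) = 1347 + 898 + 6 + 4 = 2255.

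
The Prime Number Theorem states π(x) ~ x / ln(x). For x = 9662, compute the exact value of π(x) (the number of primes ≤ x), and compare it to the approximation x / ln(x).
π(9662) = 1193;  x/ln(x) ≈ 1052.97;  relative error ≈ 11.74%.

Directly count primes up to 9662: π(9662) = 1193. The PNT approximation gives 9662/ln(9662) ≈ 9662/9.17596 ≈ 1052.97. Relative error (π(x) − x/ln(x)) / π(x) ≈ 11.74%; the approximation is known to undercount slightly (Li(x) is a better estimate).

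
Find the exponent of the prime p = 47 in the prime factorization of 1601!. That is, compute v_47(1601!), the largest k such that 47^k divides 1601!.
v_47(1601!) = 34

Legendre's formula: v_p(n!) = Σ_{k ≥ 1} ⌊n / p^k⌋. For p = 47, n = 1601, the terms are:
  ⌊1601/47^1⌋ = ⌊1601/47⌋ = 34
(the next term ⌊1601/47^2⌋ = 0, terminating the sum). Summing: v_47(1601!) = 34 = 34.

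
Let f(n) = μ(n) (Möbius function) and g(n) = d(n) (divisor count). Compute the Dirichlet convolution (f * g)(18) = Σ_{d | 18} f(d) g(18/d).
(μ * d)(18) = 1

Divisors of 18: [1, 2, 3, 6, 9, 18]. For each d | 18:
  d = 1: μ(1) · d(18/1) = 1 · 6 = 6
  d = 2: μ(2) · d(18/2) = -1 · 3 = -3
  d = 3: μ(3) · d(18/3) = -1 · 4 = -4
  d = 6: μ(6) · d(18/6) = 1 · 2 = 2
  d = 9: μ(9) · d(18/9) = 0 · 2 = 0
  d = 18: μ(18) · d(18/18) = 0 · 1 = 0
Summing: (μ * d)(18) = 6 + -3 + -4 + 2 + 0 + 0 = 1.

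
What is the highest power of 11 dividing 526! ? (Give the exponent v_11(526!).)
v_11(526!) = 51

Legendre's formula: v_p(n!) = Σ_{k ≥ 1} ⌊n / p^k⌋. For p = 11, n = 526, the terms are:
  ⌊526/11^1⌋ = ⌊526/11⌋ = 47
  ⌊526/11^2⌋ = ⌊526/121⌋ = 4
(the next term ⌊526/11^3⌋ = 0, terminating the sum). Summing: v_11(526!) = 47 + 4 = 51.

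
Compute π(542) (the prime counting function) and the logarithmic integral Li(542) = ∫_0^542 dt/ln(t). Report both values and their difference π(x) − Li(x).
π(542) = 100;  Li(542) ≈ 108.51;  π(x) − Li(x) ≈ -8.51.

Direct count of primes ≤ 542 gives π(542) = 100. Numerical evaluation of the logarithmic integral gives Li(542) ≈ 108.51. The difference π(x) − Li(x) ≈ -8.51 is typically negative for small/moderate x (Li(x) overestimates), though Littlewood's theorem shows this sign changes infinitely often.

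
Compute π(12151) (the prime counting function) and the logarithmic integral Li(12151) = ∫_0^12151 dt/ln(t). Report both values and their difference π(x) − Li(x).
π(12151) = 1454;  Li(12151) ≈ 1477.16;  π(x) − Li(x) ≈ -23.16.

Direct count of primes ≤ 12151 gives π(12151) = 1454. Numerical evaluation of the logarithmic integral gives Li(12151) ≈ 1477.16. The difference π(x) − Li(x) ≈ -23.16 is typically negative for small/moderate x (Li(x) overestimates), though Littlewood's theorem shows this sign changes infinitely often.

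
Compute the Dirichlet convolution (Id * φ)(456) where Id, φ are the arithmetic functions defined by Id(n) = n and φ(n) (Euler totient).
(Id * φ)(456) = 3700

Divisors of 456: [1, 2, 3, 4, 6, 8, 12, 19, 24, 38, 57, 76, 114, 152, 228, 456]. For each d | 456:
  d = 1: Id(1) · φ(456/1) = 1 · 144 = 144
  d = 2: Id(2) · φ(456/2) = 2 · 72 = 144
  d = 3: Id(3) · φ(456/3) = 3 · 72 = 216
  d = 4: Id(4) · φ(456/4) = 4 · 36 = 144
  d = 6: Id(6) · φ(456/6) = 6 · 36 = 216
  d = 8: Id(8) · φ(456/8) = 8 · 36 = 288
  d = 12: Id(12) · φ(456/12) = 12 · 18 = 216
  d = 19: Id(19) · φ(456/19) = 19 · 8 = 152
  d = 24: Id(24) · φ(456/24) = 24 · 18 = 432
  d = 38: Id(38) · φ(456/38) = 38 · 4 = 152
  d = 57: Id(57) · φ(456/57) = 57 · 4 = 228
  d = 76: Id(76) · φ(456/76) = 76 · 2 = 152
  d = 114: Id(114) · φ(456/114) = 114 · 2 = 228
  d = 152: Id(152) · φ(456/152) = 152 · 2 = 304
  d = 228: Id(228) · φ(456/228) = 228 · 1 = 228
  d = 456: Id(456) · φ(456/456) = 456 · 1 = 456
Summing: (Id * φ)(456) = 144 + 144 + 216 + 144 + 216 + 288 + 216 + 152 + 432 + 152 + 228 + 152 + 228 + 304 + 228 + 456 = 3700.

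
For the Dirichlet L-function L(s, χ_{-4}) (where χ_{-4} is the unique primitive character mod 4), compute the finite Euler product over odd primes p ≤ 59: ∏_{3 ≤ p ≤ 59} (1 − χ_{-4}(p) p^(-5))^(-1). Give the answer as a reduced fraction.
∏ = 34538337851474581952741276429072842761309710837968927162241490274877420523772051911439/34671551917835326033172056215145617687895117707924911462190255983143219500310572564480

The odd primes p ≤ 59 are [3, 5, 7, 11, 13, 17, 19, 23, 29, 31, 37, 41, 43, 47, 53, 59]. For each, χ(p) = 1 if p ≡ 1 mod 4, χ(p) = −1 if p ≡ 3 mod 4. Taking (1 − χ(p)/p^5)^(-1) = p^5/(p^5 − χ(p)): (1 − (-1)/3^5)^(-1) · (1 − (1)/5^5)^(-1) · (1 − (-1)/7^5)^(-1) · (1 − (-1)/11^5)^(-1) · (1 − (1)/13^5)^(-1) · (1 − (1)/17^5)^(-1) · (1 − (-1)/19^5)^(-1) · (1 − (-1)/23^5)^(-1) · (1 − (1)/29^5)^(-1) · (1 − (-1)/31^5)^(-1) · (1 − (1)/37^5)^(-1) · (1 − (1)/41^5)^(-1) · (1 − (-1)/43^5)^(-1) · (1 − (-1)/47^5)^(-1) · (1 − (1)/53^5)^(-1) · (1 − (-1)/59^5)^(-1) = 34538337851474581952741276429072842761309710837968927162241490274877420523772051911439/34671551917835326033172056215145617687895117707924911462190255983143219500310572564480.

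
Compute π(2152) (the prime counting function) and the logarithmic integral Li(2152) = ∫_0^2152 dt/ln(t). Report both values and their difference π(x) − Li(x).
π(2152) = 324;  Li(2152) ≈ 334.71;  π(x) − Li(x) ≈ -10.71.

Direct count of primes ≤ 2152 gives π(2152) = 324. Numerical evaluation of the logarithmic integral gives Li(2152) ≈ 334.71. The difference π(x) − Li(x) ≈ -10.71 is typically negative for small/moderate x (Li(x) overestimates), though Littlewood's theorem shows this sign changes infinitely often.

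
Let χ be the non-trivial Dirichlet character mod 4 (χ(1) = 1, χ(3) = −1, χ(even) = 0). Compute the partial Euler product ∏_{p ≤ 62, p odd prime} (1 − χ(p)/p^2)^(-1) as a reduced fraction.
∏ = 41649646786025278187758845901/45453901250007819878400000000

The odd primes p ≤ 62 are [3, 5, 7, 11, 13, 17, 19, 23, 29, 31, 37, 41, 43, 47, 53, 59, 61]. For each, χ(p) = 1 if p ≡ 1 mod 4, χ(p) = −1 if p ≡ 3 mod 4. Taking (1 − χ(p)/p^2)^(-1) = p^2/(p^2 − χ(p)): (1 − (-1)/3^2)^(-1) · (1 − (1)/5^2)^(-1) · (1 − (-1)/7^2)^(-1) · (1 − (-1)/11^2)^(-1) · (1 − (1)/13^2)^(-1) · (1 − (1)/17^2)^(-1) · (1 − (-1)/19^2)^(-1) · (1 − (-1)/23^2)^(-1) · (1 − (1)/29^2)^(-1) · (1 − (-1)/31^2)^(-1) · (1 − (1)/37^2)^(-1) · (1 − (1)/41^2)^(-1) · (1 − (-1)/43^2)^(-1) · (1 − (-1)/47^2)^(-1) · (1 − (1)/53^2)^(-1) · (1 − (-1)/59^2)^(-1) · (1 − (1)/61^2)^(-1) = 41649646786025278187758845901/45453901250007819878400000000.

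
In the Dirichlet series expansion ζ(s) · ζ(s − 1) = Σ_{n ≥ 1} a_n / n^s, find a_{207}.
σ(207) = 312

In the product (Σ m^0/m^s)(Σ k / k^s) = Σ (Σ_{d | n} d) / n^s, the coefficient of 1/n^s is σ(n) = Σ_{d | n} d. For n = 207, divisors are [1, 3, 9, 23, 69, 207]; summing: σ(207) = 312.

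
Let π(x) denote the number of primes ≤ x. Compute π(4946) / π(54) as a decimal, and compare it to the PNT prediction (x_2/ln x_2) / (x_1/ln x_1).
π(4946)/π(54) = 661/16 ≈ 41.3125;  PNT prediction ≈ 42.9517.

π(54) = 16 and π(4946) = 661, so π(4946)/π(54) ≈ 41.3125. The PNT-predicted ratio is (4946/ln(4946)) / (54/ln(54)) ≈ 42.9517. The two agree to within a few percent, as expected.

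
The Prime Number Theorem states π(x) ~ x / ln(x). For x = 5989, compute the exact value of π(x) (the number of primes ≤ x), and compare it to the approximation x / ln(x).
π(5989) = 783;  x/ln(x) ≈ 688.57;  relative error ≈ 12.06%.

Directly count primes up to 5989: π(5989) = 783. The PNT approximation gives 5989/ln(5989) ≈ 5989/8.69768 ≈ 688.57. Relative error (π(x) − x/ln(x)) / π(x) ≈ 12.06%; the approximation is known to undercount slightly (Li(x) is a better estimate).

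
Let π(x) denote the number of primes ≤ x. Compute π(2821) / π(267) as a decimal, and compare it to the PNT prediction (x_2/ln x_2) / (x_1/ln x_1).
π(2821)/π(267) = 410/56 ≈ 7.3214;  PNT prediction ≈ 7.4303.

π(267) = 56 and π(2821) = 410, so π(2821)/π(267) ≈ 7.3214. The PNT-predicted ratio is (2821/ln(2821)) / (267/ln(267)) ≈ 7.4303. The two agree to within a few percent, as expected.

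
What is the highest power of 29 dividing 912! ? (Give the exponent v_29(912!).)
v_29(912!) = 32

Legendre's formula: v_p(n!) = Σ_{k ≥ 1} ⌊n / p^k⌋. For p = 29, n = 912, the terms are:
  ⌊912/29^1⌋ = ⌊912/29⌋ = 31
  ⌊912/29^2⌋ = ⌊912/841⌋ = 1
(the next term ⌊912/29^3⌋ = 0, terminating the sum). Summing: v_29(912!) = 31 + 1 = 32.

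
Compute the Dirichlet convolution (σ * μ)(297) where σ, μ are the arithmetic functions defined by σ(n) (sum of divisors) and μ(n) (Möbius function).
(σ * μ)(297) = 297

Divisors of 297: [1, 3, 9, 11, 27, 33, 99, 297]. For each d | 297:
  d = 1: σ(1) · μ(297/1) = 1 · 0 = 0
  d = 3: σ(3) · μ(297/3) = 4 · 0 = 0
  d = 9: σ(9) · μ(297/9) = 13 · 1 = 13
  d = 11: σ(11) · μ(297/11) = 12 · 0 = 0
  d = 27: σ(27) · μ(297/27) = 40 · -1 = -40
  d = 33: σ(33) · μ(297/33) = 48 · 0 = 0
  d = 99: σ(99) · μ(297/99) = 156 · -1 = -156
  d = 297: σ(297) · μ(297/297) = 480 · 1 = 480
Summing: (σ * μ)(297) = 0 + 0 + 13 + 0 + -40 + 0 + -156 + 480 = 297.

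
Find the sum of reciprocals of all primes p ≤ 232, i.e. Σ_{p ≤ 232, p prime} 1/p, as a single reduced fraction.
Σ 1/p = 37527519788898476695193360507423991967783840502510585362878348092116031948860199524739442233/19078266889580195013601891820992757757219839668357012055907516904309700014933909014729740190

π(232) = 50, so the primes ≤ 232 are [2, 3, 5, 7, 11, 13, 17, 19, 23, 29, 31, 37, 41, 43, 47, 53, 59, 61, 67, 71, 73, 79, 83, 89, 97, 101, 103, 107, 109, 113, 127, 131, 137, 139, 149, 151, 157, 163, 167, 173, 179, 181, 191, 193, 197, 199, 211, 223, 227, 229]. Summing 1/p over these primes: 37527519788898476695193360507423991967783840502510585362878348092116031948860199524739442233/19078266889580195013601891820992757757219839668357012055907516904309700014933909014729740190 ≈ 1.9670. Mertens estimate ln ln(232) + 0.2615 ≈ 1.9565.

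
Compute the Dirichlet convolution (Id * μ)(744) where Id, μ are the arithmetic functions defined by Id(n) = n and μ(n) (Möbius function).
(Id * μ)(744) = 240

Divisors of 744: [1, 2, 3, 4, 6, 8, 12, 24, 31, 62, 93, 124, 186, 248, 372, 744]. For each d | 744:
  d = 1: Id(1) · μ(744/1) = 1 · 0 = 0
  d = 2: Id(2) · μ(744/2) = 2 · 0 = 0
  d = 3: Id(3) · μ(744/3) = 3 · 0 = 0
  d = 4: Id(4) · μ(744/4) = 4 · -1 = -4
  d = 6: Id(6) · μ(744/6) = 6 · 0 = 0
  d = 8: Id(8) · μ(744/8) = 8 · 1 = 8
  d = 12: Id(12) · μ(744/12) = 12 · 1 = 12
  d = 24: Id(24) · μ(744/24) = 24 · -1 = -24
  d = 31: Id(31) · μ(744/31) = 31 · 0 = 0
  d = 62: Id(62) · μ(744/62) = 62 · 0 = 0
  d = 93: Id(93) · μ(744/93) = 93 · 0 = 0
  d = 124: Id(124) · μ(744/124) = 124 · 1 = 124
  d = 186: Id(186) · μ(744/186) = 186 · 0 = 0
  d = 248: Id(248) · μ(744/248) = 248 · -1 = -248
  d = 372: Id(372) · μ(744/372) = 372 · -1 = -372
  d = 744: Id(744) · μ(744/744) = 744 · 1 = 744
Summing: (Id * μ)(744) = 0 + 0 + 0 + -4 + 0 + 8 + 12 + -24 + 0 + 0 + 0 + 124 + 0 + -248 + -372 + 744 = 240.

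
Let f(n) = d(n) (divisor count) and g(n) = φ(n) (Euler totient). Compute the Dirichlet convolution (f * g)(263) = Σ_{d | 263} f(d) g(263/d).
(d * φ)(263) = 264

Divisors of 263: [1, 263]. For each d | 263:
  d = 1: d(1) · φ(263/1) = 1 · 262 = 262
  d = 263: d(263) · φ(263/263) = 2 · 1 = 2
Summing: (d * φ)(263) = 262 + 2 = 264.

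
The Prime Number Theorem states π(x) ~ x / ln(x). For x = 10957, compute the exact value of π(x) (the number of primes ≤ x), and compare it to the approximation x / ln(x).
π(10957) = 1331;  x/ln(x) ≈ 1177.95;  relative error ≈ 11.50%.

Directly count primes up to 10957: π(10957) = 1331. The PNT approximation gives 10957/ln(10957) ≈ 10957/9.30173 ≈ 1177.95. Relative error (π(x) − x/ln(x)) / π(x) ≈ 11.50%; the approximation is known to undercount slightly (Li(x) is a better estimate).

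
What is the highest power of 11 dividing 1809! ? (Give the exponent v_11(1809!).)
v_11(1809!) = 179

Legendre's formula: v_p(n!) = Σ_{k ≥ 1} ⌊n / p^k⌋. For p = 11, n = 1809, the terms are:
  ⌊1809/11^1⌋ = ⌊1809/11⌋ = 164
  ⌊1809/11^2⌋ = ⌊1809/121⌋ = 14
  ⌊1809/11^3⌋ = ⌊1809/1331⌋ = 1
(the next term ⌊1809/11^4⌋ = 0, terminating the sum). Summing: v_11(1809!) = 164 + 14 + 1 = 179.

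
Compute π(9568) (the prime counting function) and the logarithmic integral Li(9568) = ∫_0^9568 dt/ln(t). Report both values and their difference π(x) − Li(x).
π(9568) = 1183;  Li(9568) ≈ 1199.12;  π(x) − Li(x) ≈ -16.12.

Direct count of primes ≤ 9568 gives π(9568) = 1183. Numerical evaluation of the logarithmic integral gives Li(9568) ≈ 1199.12. The difference π(x) − Li(x) ≈ -16.12 is typically negative for small/moderate x (Li(x) overestimates), though Littlewood's theorem shows this sign changes infinitely often.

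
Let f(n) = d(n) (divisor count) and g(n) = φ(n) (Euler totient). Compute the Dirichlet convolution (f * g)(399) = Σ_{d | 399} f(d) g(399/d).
(d * φ)(399) = 640

Divisors of 399: [1, 3, 7, 19, 21, 57, 133, 399]. For each d | 399:
  d = 1: d(1) · φ(399/1) = 1 · 216 = 216
  d = 3: d(3) · φ(399/3) = 2 · 108 = 216
  d = 7: d(7) · φ(399/7) = 2 · 36 = 72
  d = 19: d(19) · φ(399/19) = 2 · 12 = 24
  d = 21: d(21) · φ(399/21) = 4 · 18 = 72
  d = 57: d(57) · φ(399/57) = 4 · 6 = 24
  d = 133: d(133) · φ(399/133) = 4 · 2 = 8
  d = 399: d(399) · φ(399/399) = 8 · 1 = 8
Summing: (d * φ)(399) = 216 + 216 + 72 + 24 + 72 + 24 + 8 + 8 = 640.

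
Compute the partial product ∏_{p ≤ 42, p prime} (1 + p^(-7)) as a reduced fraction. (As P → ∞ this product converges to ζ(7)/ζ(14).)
∏ = 906276285123367303463952471174214707523220166331900002148763513926498754947885274824704/898827234959603916464015184677991123451710902595120068322823619866941706124048533178125

The primes p ≤ 42 are [2, 3, 5, 7, 11, 13, 17, 19, 23, 29, 31, 37, 41]. For each, (1 + 1/p^7) = (p^7 + 1)/p^7. Multiplying these fractions over p ∈ [2, 3, 5, 7, 11, 13, 17, 19, 23, 29, 31, 37, 41] gives 906276285123367303463952471174214707523220166331900002148763513926498754947885274824704/898827234959603916464015184677991123451710902595120068322823619866941706124048533178125. (In the limit P → ∞ this tends to ζ(7)/ζ(14).)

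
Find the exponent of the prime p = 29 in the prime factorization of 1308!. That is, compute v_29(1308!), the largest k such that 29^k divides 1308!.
v_29(1308!) = 46

Legendre's formula: v_p(n!) = Σ_{k ≥ 1} ⌊n / p^k⌋. For p = 29, n = 1308, the terms are:
  ⌊1308/29^1⌋ = ⌊1308/29⌋ = 45
  ⌊1308/29^2⌋ = ⌊1308/841⌋ = 1
(the next term ⌊1308/29^3⌋ = 0, terminating the sum). Summing: v_29(1308!) = 45 + 1 = 46.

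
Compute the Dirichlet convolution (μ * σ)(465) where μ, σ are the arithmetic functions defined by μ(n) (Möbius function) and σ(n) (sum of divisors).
(μ * σ)(465) = 465

Divisors of 465: [1, 3, 5, 15, 31, 93, 155, 465]. For each d | 465:
  d = 1: μ(1) · σ(465/1) = 1 · 768 = 768
  d = 3: μ(3) · σ(465/3) = -1 · 192 = -192
  d = 5: μ(5) · σ(465/5) = -1 · 128 = -128
  d = 15: μ(15) · σ(465/15) = 1 · 32 = 32
  d = 31: μ(31) · σ(465/31) = -1 · 24 = -24
  d = 93: μ(93) · σ(465/93) = 1 · 6 = 6
  d = 155: μ(155) · σ(465/155) = 1 · 4 = 4
  d = 465: μ(465) · σ(465/465) = -1 · 1 = -1
Summing: (μ * σ)(465) = 768 + -192 + -128 + 32 + -24 + 6 + 4 + -1 = 465.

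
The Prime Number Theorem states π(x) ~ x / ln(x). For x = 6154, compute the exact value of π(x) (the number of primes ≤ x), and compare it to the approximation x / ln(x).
π(6154) = 802;  x/ln(x) ≈ 705.34;  relative error ≈ 12.05%.

Directly count primes up to 6154: π(6154) = 802. The PNT approximation gives 6154/ln(6154) ≈ 6154/8.72486 ≈ 705.34. Relative error (π(x) − x/ln(x)) / π(x) ≈ 12.05%; the approximation is known to undercount slightly (Li(x) is a better estimate).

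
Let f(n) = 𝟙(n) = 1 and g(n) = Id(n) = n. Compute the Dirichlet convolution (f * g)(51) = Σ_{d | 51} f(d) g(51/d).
(𝟙 * Id)(51) = 72

Divisors of 51: [1, 3, 17, 51]. For each d | 51:
  d = 1: 𝟙(1) · Id(51/1) = 1 · 51 = 51
  d = 3: 𝟙(3) · Id(51/3) = 1 · 17 = 17
  d = 17: 𝟙(17) · Id(51/17) = 1 · 3 = 3
  d = 51: 𝟙(51) · Id(51/51) = 1 · 1 = 1
Summing: (𝟙 * Id)(51) = 51 + 17 + 3 + 1 = 72.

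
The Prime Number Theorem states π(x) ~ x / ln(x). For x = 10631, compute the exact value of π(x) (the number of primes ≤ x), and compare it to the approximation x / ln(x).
π(10631) = 1297;  x/ln(x) ≈ 1146.63;  relative error ≈ 11.59%.

Directly count primes up to 10631: π(10631) = 1297. The PNT approximation gives 10631/ln(10631) ≈ 10631/9.27153 ≈ 1146.63. Relative error (π(x) − x/ln(x)) / π(x) ≈ 11.59%; the approximation is known to undercount slightly (Li(x) is a better estimate).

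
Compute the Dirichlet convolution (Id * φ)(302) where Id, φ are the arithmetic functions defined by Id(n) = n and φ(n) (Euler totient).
(Id * φ)(302) = 903

Divisors of 302: [1, 2, 151, 302]. For each d | 302:
  d = 1: Id(1) · φ(302/1) = 1 · 150 = 150
  d = 2: Id(2) · φ(302/2) = 2 · 150 = 300
  d = 151: Id(151) · φ(302/151) = 151 · 1 = 151
  d = 302: Id(302) · φ(302/302) = 302 · 1 = 302
Summing: (Id * φ)(302) = 150 + 300 + 151 + 302 = 903.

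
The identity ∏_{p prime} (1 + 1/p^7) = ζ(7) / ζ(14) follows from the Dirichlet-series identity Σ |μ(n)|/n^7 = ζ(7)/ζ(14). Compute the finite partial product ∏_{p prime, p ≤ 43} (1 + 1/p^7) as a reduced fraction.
∏ = 520809220089538061022644224225580227698833285987386472597926245148089867161153104280287356125184/516528479137134655019209847872578550121603875954111837055841148542846145248143400719531810009375

The primes p ≤ 43 are [2, 3, 5, 7, 11, 13, 17, 19, 23, 29, 31, 37, 41, 43]. For each, (1 + 1/p^7) = (p^7 + 1)/p^7. Multiplying these fractions over p ∈ [2, 3, 5, 7, 11, 13, 17, 19, 23, 29, 31, 37, 41, 43] gives 520809220089538061022644224225580227698833285987386472597926245148089867161153104280287356125184/516528479137134655019209847872578550121603875954111837055841148542846145248143400719531810009375. (In the limit P → ∞ this tends to ζ(7)/ζ(14).)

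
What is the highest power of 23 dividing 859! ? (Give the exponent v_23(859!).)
v_23(859!) = 38

Legendre's formula: v_p(n!) = Σ_{k ≥ 1} ⌊n / p^k⌋. For p = 23, n = 859, the terms are:
  ⌊859/23^1⌋ = ⌊859/23⌋ = 37
  ⌊859/23^2⌋ = ⌊859/529⌋ = 1
(the next term ⌊859/23^3⌋ = 0, terminating the sum). Summing: v_23(859!) = 37 + 1 = 38.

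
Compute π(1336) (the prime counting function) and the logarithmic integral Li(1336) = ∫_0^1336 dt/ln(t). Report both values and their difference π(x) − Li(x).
π(1336) = 217;  Li(1336) ≈ 225.21;  π(x) − Li(x) ≈ -8.21.

Direct count of primes ≤ 1336 gives π(1336) = 217. Numerical evaluation of the logarithmic integral gives Li(1336) ≈ 225.21. The difference π(x) − Li(x) ≈ -8.21 is typically negative for small/moderate x (Li(x) overestimates), though Littlewood's theorem shows this sign changes infinitely often.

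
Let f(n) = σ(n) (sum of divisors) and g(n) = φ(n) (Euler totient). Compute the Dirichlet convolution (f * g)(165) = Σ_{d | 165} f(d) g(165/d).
(σ * φ)(165) = 1320

Divisors of 165: [1, 3, 5, 11, 15, 33, 55, 165]. For each d | 165:
  d = 1: σ(1) · φ(165/1) = 1 · 80 = 80
  d = 3: σ(3) · φ(165/3) = 4 · 40 = 160
  d = 5: σ(5) · φ(165/5) = 6 · 20 = 120
  d = 11: σ(11) · φ(165/11) = 12 · 8 = 96
  d = 15: σ(15) · φ(165/15) = 24 · 10 = 240
  d = 33: σ(33) · φ(165/33) = 48 · 4 = 192
  d = 55: σ(55) · φ(165/55) = 72 · 2 = 144
  d = 165: σ(165) · φ(165/165) = 288 · 1 = 288
Summing: (σ * φ)(165) = 80 + 160 + 120 + 96 + 240 + 192 + 144 + 288 = 1320.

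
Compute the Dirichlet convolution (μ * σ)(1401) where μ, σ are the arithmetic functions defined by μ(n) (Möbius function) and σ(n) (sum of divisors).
(μ * σ)(1401) = 1401

Divisors of 1401: [1, 3, 467, 1401]. For each d | 1401:
  d = 1: μ(1) · σ(1401/1) = 1 · 1872 = 1872
  d = 3: μ(3) · σ(1401/3) = -1 · 468 = -468
  d = 467: μ(467) · σ(1401/467) = -1 · 4 = -4
  d = 1401: μ(1401) · σ(1401/1401) = 1 · 1 = 1
Summing: (μ * σ)(1401) = 1872 + -468 + -4 + 1 = 1401.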